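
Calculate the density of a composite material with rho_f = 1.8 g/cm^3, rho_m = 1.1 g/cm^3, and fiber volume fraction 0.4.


rho_c = rho_f*Vf + rho_m*(1-Vf) = 1.8*0.4 + 1.1*0.6 = 1.38 g/cm^3

1.38 g/cm^3


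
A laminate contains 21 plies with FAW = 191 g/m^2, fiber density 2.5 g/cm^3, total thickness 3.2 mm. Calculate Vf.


Vf = n * FAW / (rho_f * h * 1000) = 21 * 191 / (2.5 * 3.2 * 1000) = 0.5014

0.5014


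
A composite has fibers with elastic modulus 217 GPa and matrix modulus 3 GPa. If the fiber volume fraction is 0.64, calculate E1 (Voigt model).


E1 = Ef*Vf + Em*(1-Vf) = 217*0.64 + 3*0.36 = 139.96 GPa

139.96 GPa


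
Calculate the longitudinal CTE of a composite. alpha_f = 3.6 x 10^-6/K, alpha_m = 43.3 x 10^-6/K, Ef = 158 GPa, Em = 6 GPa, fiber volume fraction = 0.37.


E1 = Ef*Vf + Em*(1-Vf) = 62.24
alpha_1 = (alpha_f*Ef*Vf + alpha_m*Em*(1-Vf))/E1 = 6.01 x 10^-6/K

6.01 x 10^-6/K


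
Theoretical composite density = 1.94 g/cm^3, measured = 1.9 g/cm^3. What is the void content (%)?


Void% = (rho_theo - rho_actual)/rho_theo * 100 = (1.94 - 1.9)/1.94 * 100 = 2.06%

2.06%


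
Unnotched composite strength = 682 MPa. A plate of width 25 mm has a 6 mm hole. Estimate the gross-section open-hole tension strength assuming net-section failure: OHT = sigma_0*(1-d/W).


OHT = sigma_0*(1-d/W) = 682*(1-6/25) = 518.3 MPa

518.3 MPa


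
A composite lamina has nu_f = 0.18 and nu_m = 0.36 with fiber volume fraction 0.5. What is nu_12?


nu_12 = nu_f*Vf + nu_m*(1-Vf) = 0.18*0.5 + 0.36*0.5 = 0.27

0.27


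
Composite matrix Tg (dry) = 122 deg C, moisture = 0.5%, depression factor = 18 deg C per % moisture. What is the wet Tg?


Tg_wet = Tg_dry - k*moisture = 122 - 18*0.5 = 113.0 deg C

113.0 deg C


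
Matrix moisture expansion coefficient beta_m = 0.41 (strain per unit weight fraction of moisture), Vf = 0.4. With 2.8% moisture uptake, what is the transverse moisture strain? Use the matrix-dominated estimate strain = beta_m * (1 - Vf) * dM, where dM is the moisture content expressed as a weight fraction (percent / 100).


dM = 2.8/100 = 0.028
strain = beta_m * (1-Vf) * dM = 0.41 * 0.6 * 0.028 = 0.006888

0.006888


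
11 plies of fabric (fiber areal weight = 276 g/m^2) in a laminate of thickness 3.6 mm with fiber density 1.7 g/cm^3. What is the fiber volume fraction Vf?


Vf = n * FAW / (rho_f * h * 1000) = 11 * 276 / (1.7 * 3.6 * 1000) = 0.4961

0.4961


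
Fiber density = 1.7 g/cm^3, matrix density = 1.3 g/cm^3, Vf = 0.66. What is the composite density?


rho_c = rho_f*Vf + rho_m*(1-Vf) = 1.7*0.66 + 1.3*0.34 = 1.564 g/cm^3

1.564 g/cm^3


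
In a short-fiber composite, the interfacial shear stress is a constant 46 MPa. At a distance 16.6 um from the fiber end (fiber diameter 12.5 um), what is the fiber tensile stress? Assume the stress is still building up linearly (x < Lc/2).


Force balance: sigma_f * (pi*d^2/4) = tau * (pi*d) * x  ->  sigma_f = 4 * tau * x / d
sigma_f = 4 * 46 * 16.6 / 12.5 = 244.4 MPa

244.4 MPa


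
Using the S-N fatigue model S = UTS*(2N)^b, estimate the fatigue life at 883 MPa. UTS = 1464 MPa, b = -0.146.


N = 0.5 * (S/UTS)^(1/b) = 0.5 * (883/1464)^(1/-0.146) = 15.9568 cycles

15.9568 cycles


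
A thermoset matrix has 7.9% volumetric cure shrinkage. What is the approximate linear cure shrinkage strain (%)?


Linear shrinkage ≈ vol_shrink/3 = 7.9/3 = 2.633%

2.633%


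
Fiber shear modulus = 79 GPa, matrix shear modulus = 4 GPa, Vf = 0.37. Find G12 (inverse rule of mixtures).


1/G12 = Vf/Gf + (1-Vf)/Gm = 0.37/79 + 0.63/4
G12 = 6.17 GPa

6.17 GPa


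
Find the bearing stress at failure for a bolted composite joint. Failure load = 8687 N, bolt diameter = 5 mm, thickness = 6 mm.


sigma_br = F/(d*h) = 8687/(5*6) = 289.6 MPa

289.6 MPa


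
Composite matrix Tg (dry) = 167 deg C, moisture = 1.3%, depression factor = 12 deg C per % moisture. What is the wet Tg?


Tg_wet = Tg_dry - k*moisture = 167 - 12*1.3 = 151.4 deg C

151.4 deg C


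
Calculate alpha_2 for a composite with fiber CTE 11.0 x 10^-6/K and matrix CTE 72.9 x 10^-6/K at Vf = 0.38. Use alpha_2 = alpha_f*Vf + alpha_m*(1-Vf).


alpha_2 = alpha_f*Vf + alpha_m*(1-Vf) = 11.0*0.38 + 72.9*0.62 = 49.4 x 10^-6/K

49.4 x 10^-6/K


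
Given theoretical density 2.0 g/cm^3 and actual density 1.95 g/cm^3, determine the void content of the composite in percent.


Void% = (rho_theo - rho_actual)/rho_theo * 100 = (2.0 - 1.95)/2.0 * 100 = 2.5%

2.5%


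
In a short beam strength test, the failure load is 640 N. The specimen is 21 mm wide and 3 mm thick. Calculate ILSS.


ILSS = 3F/(4bh) = 3*640/(4*21*3) = 7.62 MPa

7.62 MPa


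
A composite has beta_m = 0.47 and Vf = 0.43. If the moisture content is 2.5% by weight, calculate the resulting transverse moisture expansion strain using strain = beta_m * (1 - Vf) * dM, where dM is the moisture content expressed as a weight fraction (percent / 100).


dM = 2.5/100 = 0.025
strain = beta_m * (1-Vf) * dM = 0.47 * 0.57 * 0.025 = 0.0066975

0.0066975


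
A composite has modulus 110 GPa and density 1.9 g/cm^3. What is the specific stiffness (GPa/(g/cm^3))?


Specific stiffness = E/rho = 110/1.9 = 57.9 GPa/(g/cm^3)

57.9 GPa/(g/cm^3)


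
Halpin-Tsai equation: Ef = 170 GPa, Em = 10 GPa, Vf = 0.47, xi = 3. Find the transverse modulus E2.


eta = (Ef/Em - 1)/(Ef/Em + xi) = (17.0 - 1)/(17.0 + 3) = 0.8
E2 = Em*(1+xi*eta*Vf)/(1-eta*Vf) = 34.1 GPa

34.1 GPa


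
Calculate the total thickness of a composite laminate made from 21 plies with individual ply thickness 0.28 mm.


h = n * t_ply = 21 * 0.28 = 5.88 mm

5.88 mm


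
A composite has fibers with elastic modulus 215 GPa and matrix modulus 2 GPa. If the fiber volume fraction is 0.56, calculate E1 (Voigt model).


E1 = Ef*Vf + Em*(1-Vf) = 215*0.56 + 2*0.44 = 121.28 GPa

121.28 GPa


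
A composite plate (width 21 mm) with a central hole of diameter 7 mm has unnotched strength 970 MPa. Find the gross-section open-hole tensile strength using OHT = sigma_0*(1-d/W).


OHT = sigma_0*(1-d/W) = 970*(1-7/21) = 646.7 MPa

646.7 MPa


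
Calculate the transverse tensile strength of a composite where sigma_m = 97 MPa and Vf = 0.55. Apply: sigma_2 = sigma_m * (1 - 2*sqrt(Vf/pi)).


factor = 1 - 2*sqrt(0.55/pi) = 0.1632
sigma_2 = 97 * 0.1632 = 15.83 MPa

15.83 MPa


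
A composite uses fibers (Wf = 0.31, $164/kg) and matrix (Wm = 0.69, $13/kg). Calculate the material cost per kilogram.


Cost = cost_f*Wf + cost_m*Wm = 164*0.31 + 13*0.69 = $59.81/kg

$59.81/kg


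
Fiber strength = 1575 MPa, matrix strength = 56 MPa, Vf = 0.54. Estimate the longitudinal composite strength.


sigma_1 = sigma_f*Vf + sigma_m*(1-Vf) = 1575*0.54 + 56*0.46 = 876.3 MPa

876.3 MPa


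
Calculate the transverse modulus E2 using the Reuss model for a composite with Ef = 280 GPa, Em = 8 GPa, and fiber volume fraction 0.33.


1/E2 = Vf/Ef + (1-Vf)/Em = 0.33/280 + 0.67/8
E2 = 11.77 GPa

11.77 GPa


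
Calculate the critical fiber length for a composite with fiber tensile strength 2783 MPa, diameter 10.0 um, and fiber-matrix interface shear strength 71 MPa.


Lc = sigma_f * d / (2 * tau_i) = 2783 * 10.0 / (2 * 71) = 196.0 um

196.0 um


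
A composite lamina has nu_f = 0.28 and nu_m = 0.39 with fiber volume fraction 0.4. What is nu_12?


nu_12 = nu_f*Vf + nu_m*(1-Vf) = 0.28*0.4 + 0.39*0.6 = 0.346

0.346


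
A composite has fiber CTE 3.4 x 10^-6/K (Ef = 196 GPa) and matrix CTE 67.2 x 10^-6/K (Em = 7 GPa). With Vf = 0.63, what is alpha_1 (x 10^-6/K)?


E1 = Ef*Vf + Em*(1-Vf) = 126.07
alpha_1 = (alpha_f*Ef*Vf + alpha_m*Em*(1-Vf))/E1 = 4.71 x 10^-6/K

4.71 x 10^-6/K


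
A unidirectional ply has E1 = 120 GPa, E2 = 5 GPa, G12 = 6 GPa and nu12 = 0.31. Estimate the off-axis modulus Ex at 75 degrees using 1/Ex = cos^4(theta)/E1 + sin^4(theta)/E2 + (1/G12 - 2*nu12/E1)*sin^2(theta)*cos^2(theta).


cos^4(75) = 0.004487, sin^4(75) = 0.870513, sin^2(75)*cos^2(75) = 0.0625
1/G12 - 2*nu12/E1 = 1/6 - 2*0.31/120 = 0.1615 GPa^-1
1/Ex = 0.004487/120 + 0.870513/5 + 0.1615*0.0625 = 0.1842337 GPa^-1
Ex = 5.43 GPa

5.43 GPa


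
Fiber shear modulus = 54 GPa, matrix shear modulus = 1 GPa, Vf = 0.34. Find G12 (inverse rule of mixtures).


1/G12 = Vf/Gf + (1-Vf)/Gm = 0.34/54 + 0.66/1
G12 = 1.5 GPa

1.5 GPa


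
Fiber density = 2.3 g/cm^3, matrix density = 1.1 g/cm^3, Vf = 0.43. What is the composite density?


rho_c = rho_f*Vf + rho_m*(1-Vf) = 2.3*0.43 + 1.1*0.57 = 1.616 g/cm^3

1.616 g/cm^3


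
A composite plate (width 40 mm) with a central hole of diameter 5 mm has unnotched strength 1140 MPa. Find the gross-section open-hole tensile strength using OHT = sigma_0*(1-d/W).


OHT = sigma_0*(1-d/W) = 1140*(1-5/40) = 997.5 MPa

997.5 MPa


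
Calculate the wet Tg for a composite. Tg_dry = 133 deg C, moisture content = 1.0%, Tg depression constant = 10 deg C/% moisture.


Tg_wet = Tg_dry - k*moisture = 133 - 10*1.0 = 123.0 deg C

123.0 deg C


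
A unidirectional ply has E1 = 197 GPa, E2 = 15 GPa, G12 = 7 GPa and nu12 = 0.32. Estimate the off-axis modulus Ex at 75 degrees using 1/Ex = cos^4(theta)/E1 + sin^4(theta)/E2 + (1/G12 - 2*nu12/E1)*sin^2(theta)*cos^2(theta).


cos^4(75) = 0.004487, sin^4(75) = 0.870513, sin^2(75)*cos^2(75) = 0.0625
1/G12 - 2*nu12/E1 = 1/7 - 2*0.32/197 = 0.139608 GPa^-1
1/Ex = 0.004487/197 + 0.870513/15 + 0.139608*0.0625 = 0.0667825 GPa^-1
Ex = 14.97 GPa

14.97 GPa


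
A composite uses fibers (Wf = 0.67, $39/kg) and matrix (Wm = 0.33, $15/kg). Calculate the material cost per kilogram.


Cost = cost_f*Wf + cost_m*Wm = 39*0.67 + 15*0.33 = $31.08/kg

$31.08/kg


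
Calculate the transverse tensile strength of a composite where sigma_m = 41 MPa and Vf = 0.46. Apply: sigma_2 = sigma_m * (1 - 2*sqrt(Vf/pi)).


factor = 1 - 2*sqrt(0.46/pi) = 0.2347
sigma_2 = 41 * 0.2347 = 9.62 MPa

9.62 MPa


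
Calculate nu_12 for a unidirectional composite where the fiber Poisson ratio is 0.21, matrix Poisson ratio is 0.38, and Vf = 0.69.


nu_12 = nu_f*Vf + nu_m*(1-Vf) = 0.21*0.69 + 0.38*0.31 = 0.2627

0.2627


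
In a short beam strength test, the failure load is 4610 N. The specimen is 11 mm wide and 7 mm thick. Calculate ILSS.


ILSS = 3F/(4bh) = 3*4610/(4*11*7) = 44.9 MPa

44.9 MPa


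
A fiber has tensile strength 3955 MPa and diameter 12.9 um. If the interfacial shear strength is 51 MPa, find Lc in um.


Lc = sigma_f * d / (2 * tau_i) = 3955 * 12.9 / (2 * 51) = 500.2 um

500.2 um


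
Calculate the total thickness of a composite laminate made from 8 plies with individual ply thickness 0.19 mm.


h = n * t_ply = 8 * 0.19 = 1.52 mm

1.52 mm


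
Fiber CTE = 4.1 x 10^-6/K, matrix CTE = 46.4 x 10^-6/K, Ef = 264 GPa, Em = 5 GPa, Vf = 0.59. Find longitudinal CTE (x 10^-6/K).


E1 = Ef*Vf + Em*(1-Vf) = 157.81
alpha_1 = (alpha_f*Ef*Vf + alpha_m*Em*(1-Vf))/E1 = 4.65 x 10^-6/K

4.65 x 10^-6/K


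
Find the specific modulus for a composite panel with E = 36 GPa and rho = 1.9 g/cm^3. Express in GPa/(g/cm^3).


Specific stiffness = E/rho = 36/1.9 = 18.9 GPa/(g/cm^3)

18.9 GPa/(g/cm^3)


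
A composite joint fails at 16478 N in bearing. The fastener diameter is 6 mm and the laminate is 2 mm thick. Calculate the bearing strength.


sigma_br = F/(d*h) = 16478/(6*2) = 1373.2 MPa

1373.2 MPa


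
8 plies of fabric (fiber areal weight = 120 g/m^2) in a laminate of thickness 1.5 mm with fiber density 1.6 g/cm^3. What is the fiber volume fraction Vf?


Vf = n * FAW / (rho_f * h * 1000) = 8 * 120 / (1.6 * 1.5 * 1000) = 0.4

0.4


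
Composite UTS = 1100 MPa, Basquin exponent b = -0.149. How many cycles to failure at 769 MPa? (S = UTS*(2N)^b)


N = 0.5 * (S/UTS)^(1/b) = 0.5 * (769/1100)^(1/-0.149) = 5.5255 cycles

5.5255 cycles


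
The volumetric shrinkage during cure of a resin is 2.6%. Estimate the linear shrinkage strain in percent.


Linear shrinkage ≈ vol_shrink/3 = 2.6/3 = 0.867%

0.867%


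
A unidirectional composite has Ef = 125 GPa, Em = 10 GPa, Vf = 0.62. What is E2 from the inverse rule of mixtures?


1/E2 = Vf/Ef + (1-Vf)/Em = 0.62/125 + 0.38/10
E2 = 23.28 GPa

23.28 GPa


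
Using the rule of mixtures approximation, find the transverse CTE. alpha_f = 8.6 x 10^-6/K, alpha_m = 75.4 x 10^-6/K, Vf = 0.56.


alpha_2 = alpha_f*Vf + alpha_m*(1-Vf) = 8.6*0.56 + 75.4*0.44 = 38.0 x 10^-6/K

38.0 x 10^-6/K


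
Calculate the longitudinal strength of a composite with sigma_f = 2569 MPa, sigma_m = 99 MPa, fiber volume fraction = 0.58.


sigma_1 = sigma_f*Vf + sigma_m*(1-Vf) = 2569*0.58 + 99*0.42 = 1531.6 MPa

1531.6 MPa


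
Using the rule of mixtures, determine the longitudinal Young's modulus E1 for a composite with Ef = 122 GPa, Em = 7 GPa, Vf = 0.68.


E1 = Ef*Vf + Em*(1-Vf) = 122*0.68 + 7*0.32 = 85.2 GPa

85.2 GPa


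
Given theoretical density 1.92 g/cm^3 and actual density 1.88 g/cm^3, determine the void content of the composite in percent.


Void% = (rho_theo - rho_actual)/rho_theo * 100 = (1.92 - 1.88)/1.92 * 100 = 2.08%

2.08%


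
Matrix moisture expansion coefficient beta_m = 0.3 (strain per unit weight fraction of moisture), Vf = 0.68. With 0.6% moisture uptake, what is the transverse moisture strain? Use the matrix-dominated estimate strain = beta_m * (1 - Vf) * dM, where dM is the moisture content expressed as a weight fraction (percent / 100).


dM = 0.6/100 = 0.006
strain = beta_m * (1-Vf) * dM = 0.3 * 0.32 * 0.006 = 0.000576

0.000576


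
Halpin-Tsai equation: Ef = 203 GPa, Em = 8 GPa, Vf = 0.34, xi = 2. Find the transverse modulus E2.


eta = (Ef/Em - 1)/(Ef/Em + xi) = (25.375 - 1)/(25.375 + 2) = 0.8904
E2 = Em*(1+xi*eta*Vf)/(1-eta*Vf) = 18.42 GPa

18.42 GPa


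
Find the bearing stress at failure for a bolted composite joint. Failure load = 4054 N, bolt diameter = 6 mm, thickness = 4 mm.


sigma_br = F/(d*h) = 4054/(6*4) = 168.9 MPa

168.9 MPa


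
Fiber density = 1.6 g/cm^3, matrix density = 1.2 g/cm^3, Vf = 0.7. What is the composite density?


rho_c = rho_f*Vf + rho_m*(1-Vf) = 1.6*0.7 + 1.2*0.3 = 1.48 g/cm^3

1.48 g/cm^3


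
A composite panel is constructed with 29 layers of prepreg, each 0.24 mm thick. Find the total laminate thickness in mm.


h = n * t_ply = 29 * 0.24 = 6.96 mm

6.96 mm


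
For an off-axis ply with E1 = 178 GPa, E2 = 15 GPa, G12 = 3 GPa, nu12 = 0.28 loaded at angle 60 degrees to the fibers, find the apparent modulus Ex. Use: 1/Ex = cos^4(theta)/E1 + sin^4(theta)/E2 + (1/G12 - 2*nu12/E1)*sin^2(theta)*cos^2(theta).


cos^4(60) = 0.0625, sin^4(60) = 0.5625, sin^2(60)*cos^2(60) = 0.1875
1/G12 - 2*nu12/E1 = 1/3 - 2*0.28/178 = 0.330187 GPa^-1
1/Ex = 0.0625/178 + 0.5625/15 + 0.330187*0.1875 = 0.0997612 GPa^-1
Ex = 10.02 GPa

10.02 GPa


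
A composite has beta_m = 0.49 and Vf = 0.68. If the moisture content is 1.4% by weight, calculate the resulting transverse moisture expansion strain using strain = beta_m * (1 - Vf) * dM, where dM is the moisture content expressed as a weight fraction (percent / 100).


dM = 1.4/100 = 0.014
strain = beta_m * (1-Vf) * dM = 0.49 * 0.32 * 0.014 = 0.0021952

0.0021952


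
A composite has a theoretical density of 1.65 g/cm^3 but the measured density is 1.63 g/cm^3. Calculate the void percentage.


Void% = (rho_theo - rho_actual)/rho_theo * 100 = (1.65 - 1.63)/1.65 * 100 = 1.21%

1.21%


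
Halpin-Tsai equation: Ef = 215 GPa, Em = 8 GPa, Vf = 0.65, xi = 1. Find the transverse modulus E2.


eta = (Ef/Em - 1)/(Ef/Em + xi) = (26.875 - 1)/(26.875 + 1) = 0.9283
E2 = Em*(1+xi*eta*Vf)/(1-eta*Vf) = 32.34 GPa

32.34 GPa


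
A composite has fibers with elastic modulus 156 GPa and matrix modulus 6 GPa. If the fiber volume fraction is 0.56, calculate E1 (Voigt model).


E1 = Ef*Vf + Em*(1-Vf) = 156*0.56 + 6*0.44 = 90.0 GPa

90.0 GPa


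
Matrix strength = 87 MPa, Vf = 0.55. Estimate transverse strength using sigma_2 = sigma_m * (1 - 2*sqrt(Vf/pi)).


factor = 1 - 2*sqrt(0.55/pi) = 0.1632
sigma_2 = 87 * 0.1632 = 14.2 MPa

14.2 MPa


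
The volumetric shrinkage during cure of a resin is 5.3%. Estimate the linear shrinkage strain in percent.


Linear shrinkage ≈ vol_shrink/3 = 5.3/3 = 1.767%

1.767%


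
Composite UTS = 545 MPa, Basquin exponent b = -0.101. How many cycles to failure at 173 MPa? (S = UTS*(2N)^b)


N = 0.5 * (S/UTS)^(1/b) = 0.5 * (173/545)^(1/-0.101) = 42966.7369 cycles

42966.7369 cycles


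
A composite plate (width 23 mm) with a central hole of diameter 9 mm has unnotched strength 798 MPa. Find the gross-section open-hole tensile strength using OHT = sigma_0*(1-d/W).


OHT = sigma_0*(1-d/W) = 798*(1-9/23) = 485.7 MPa

485.7 MPa


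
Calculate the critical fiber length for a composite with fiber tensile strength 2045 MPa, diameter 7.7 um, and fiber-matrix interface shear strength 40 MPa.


Lc = sigma_f * d / (2 * tau_i) = 2045 * 7.7 / (2 * 40) = 196.8 um

196.8 um


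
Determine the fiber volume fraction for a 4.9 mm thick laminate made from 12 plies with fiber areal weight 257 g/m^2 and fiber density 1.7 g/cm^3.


Vf = n * FAW / (rho_f * h * 1000) = 12 * 257 / (1.7 * 4.9 * 1000) = 0.3702

0.3702


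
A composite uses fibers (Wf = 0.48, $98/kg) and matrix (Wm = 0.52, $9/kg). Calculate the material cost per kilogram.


Cost = cost_f*Wf + cost_m*Wm = 98*0.48 + 9*0.52 = $51.72/kg

$51.72/kg


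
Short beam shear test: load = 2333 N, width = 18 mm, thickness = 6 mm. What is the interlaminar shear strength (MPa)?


ILSS = 3F/(4bh) = 3*2333/(4*18*6) = 16.2 MPa

16.2 MPa


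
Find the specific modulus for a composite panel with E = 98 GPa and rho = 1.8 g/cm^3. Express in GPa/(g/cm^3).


Specific stiffness = E/rho = 98/1.8 = 54.4 GPa/(g/cm^3)

54.4 GPa/(g/cm^3)


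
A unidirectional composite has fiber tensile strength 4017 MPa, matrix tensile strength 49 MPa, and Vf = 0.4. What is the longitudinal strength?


sigma_1 = sigma_f*Vf + sigma_m*(1-Vf) = 4017*0.4 + 49*0.6 = 1636.2 MPa

1636.2 MPa


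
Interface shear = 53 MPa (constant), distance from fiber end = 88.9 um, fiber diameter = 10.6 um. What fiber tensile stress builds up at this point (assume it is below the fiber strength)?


Force balance: sigma_f * (pi*d^2/4) = tau * (pi*d) * x  ->  sigma_f = 4 * tau * x / d
sigma_f = 4 * 53 * 88.9 / 10.6 = 1778.0 MPa

1778.0 MPa


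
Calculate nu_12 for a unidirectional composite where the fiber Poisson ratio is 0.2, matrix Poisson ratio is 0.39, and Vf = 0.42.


nu_12 = nu_f*Vf + nu_m*(1-Vf) = 0.2*0.42 + 0.39*0.58 = 0.3102

0.3102


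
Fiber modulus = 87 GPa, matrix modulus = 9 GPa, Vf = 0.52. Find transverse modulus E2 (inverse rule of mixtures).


1/E2 = Vf/Ef + (1-Vf)/Em = 0.52/87 + 0.48/9
E2 = 16.86 GPa

16.86 GPa


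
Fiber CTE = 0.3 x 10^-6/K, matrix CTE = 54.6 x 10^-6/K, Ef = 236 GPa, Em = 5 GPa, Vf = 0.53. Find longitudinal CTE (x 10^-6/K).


E1 = Ef*Vf + Em*(1-Vf) = 127.43
alpha_1 = (alpha_f*Ef*Vf + alpha_m*Em*(1-Vf))/E1 = 1.3 x 10^-6/K

1.3 x 10^-6/K


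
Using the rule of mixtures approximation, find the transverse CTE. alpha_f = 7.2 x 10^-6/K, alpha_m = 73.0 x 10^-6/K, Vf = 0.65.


alpha_2 = alpha_f*Vf + alpha_m*(1-Vf) = 7.2*0.65 + 73.0*0.35 = 30.2 x 10^-6/K

30.2 x 10^-6/K


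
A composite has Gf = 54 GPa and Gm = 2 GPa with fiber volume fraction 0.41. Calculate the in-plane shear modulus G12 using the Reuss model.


1/G12 = Vf/Gf + (1-Vf)/Gm = 0.41/54 + 0.59/2
G12 = 3.3 GPa

3.3 GPa


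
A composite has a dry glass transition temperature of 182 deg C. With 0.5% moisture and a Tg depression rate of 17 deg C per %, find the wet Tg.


Tg_wet = Tg_dry - k*moisture = 182 - 17*0.5 = 173.5 deg C

173.5 deg C


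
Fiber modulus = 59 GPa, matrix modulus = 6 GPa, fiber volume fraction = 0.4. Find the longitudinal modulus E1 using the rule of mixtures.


E1 = Ef*Vf + Em*(1-Vf) = 59*0.4 + 6*0.6 = 27.2 GPa

27.2 GPa


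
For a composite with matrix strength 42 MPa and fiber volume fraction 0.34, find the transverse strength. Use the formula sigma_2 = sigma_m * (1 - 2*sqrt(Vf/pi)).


factor = 1 - 2*sqrt(0.34/pi) = 0.342
sigma_2 = 42 * 0.342 = 14.37 MPa

14.37 MPa


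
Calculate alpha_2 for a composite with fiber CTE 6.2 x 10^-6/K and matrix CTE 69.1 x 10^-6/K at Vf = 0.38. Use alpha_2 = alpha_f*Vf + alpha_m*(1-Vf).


alpha_2 = alpha_f*Vf + alpha_m*(1-Vf) = 6.2*0.38 + 69.1*0.62 = 45.2 x 10^-6/K

45.2 x 10^-6/K


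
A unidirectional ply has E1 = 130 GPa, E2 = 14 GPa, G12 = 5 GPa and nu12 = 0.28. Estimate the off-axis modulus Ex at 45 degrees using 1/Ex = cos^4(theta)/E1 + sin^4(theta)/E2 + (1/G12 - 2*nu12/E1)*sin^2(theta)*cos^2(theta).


cos^4(45) = 0.25, sin^4(45) = 0.25, sin^2(45)*cos^2(45) = 0.25
1/G12 - 2*nu12/E1 = 1/5 - 2*0.28/130 = 0.195692 GPa^-1
1/Ex = 0.25/130 + 0.25/14 + 0.195692*0.25 = 0.0687033 GPa^-1
Ex = 14.56 GPa

14.56 GPa


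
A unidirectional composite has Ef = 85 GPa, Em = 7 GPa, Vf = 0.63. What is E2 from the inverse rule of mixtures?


1/E2 = Vf/Ef + (1-Vf)/Em = 0.63/85 + 0.37/7
E2 = 16.59 GPa

16.59 GPa


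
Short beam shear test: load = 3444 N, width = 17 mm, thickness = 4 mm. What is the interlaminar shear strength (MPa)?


ILSS = 3F/(4bh) = 3*3444/(4*17*4) = 37.99 MPa

37.99 MPa


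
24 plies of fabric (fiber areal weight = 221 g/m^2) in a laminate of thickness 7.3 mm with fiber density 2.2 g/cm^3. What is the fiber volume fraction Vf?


Vf = n * FAW / (rho_f * h * 1000) = 24 * 221 / (2.2 * 7.3 * 1000) = 0.3303

0.3303


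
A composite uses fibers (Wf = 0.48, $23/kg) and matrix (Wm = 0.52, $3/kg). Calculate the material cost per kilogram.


Cost = cost_f*Wf + cost_m*Wm = 23*0.48 + 3*0.52 = $12.6/kg

$12.6/kg


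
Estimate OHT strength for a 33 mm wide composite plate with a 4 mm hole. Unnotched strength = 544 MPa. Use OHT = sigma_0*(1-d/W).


OHT = sigma_0*(1-d/W) = 544*(1-4/33) = 478.1 MPa

478.1 MPa


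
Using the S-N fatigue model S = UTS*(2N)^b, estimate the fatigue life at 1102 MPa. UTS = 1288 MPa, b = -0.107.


N = 0.5 * (S/UTS)^(1/b) = 0.5 * (1102/1288)^(1/-0.107) = 2.1478 cycles

2.1478 cycles


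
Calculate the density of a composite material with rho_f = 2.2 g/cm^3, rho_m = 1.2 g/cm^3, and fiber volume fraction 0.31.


rho_c = rho_f*Vf + rho_m*(1-Vf) = 2.2*0.31 + 1.2*0.69 = 1.51 g/cm^3

1.51 g/cm^3


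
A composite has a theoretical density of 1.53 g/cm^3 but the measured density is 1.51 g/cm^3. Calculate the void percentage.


Void% = (rho_theo - rho_actual)/rho_theo * 100 = (1.53 - 1.51)/1.53 * 100 = 1.31%

1.31%


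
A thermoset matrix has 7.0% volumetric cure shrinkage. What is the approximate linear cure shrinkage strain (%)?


Linear shrinkage ≈ vol_shrink/3 = 7.0/3 = 2.333%

2.333%


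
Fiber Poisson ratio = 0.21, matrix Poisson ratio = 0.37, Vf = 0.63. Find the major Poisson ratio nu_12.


nu_12 = nu_f*Vf + nu_m*(1-Vf) = 0.21*0.63 + 0.37*0.37 = 0.2692

0.2692


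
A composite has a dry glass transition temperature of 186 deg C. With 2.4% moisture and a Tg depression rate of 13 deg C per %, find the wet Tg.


Tg_wet = Tg_dry - k*moisture = 186 - 13*2.4 = 154.8 deg C

154.8 deg C


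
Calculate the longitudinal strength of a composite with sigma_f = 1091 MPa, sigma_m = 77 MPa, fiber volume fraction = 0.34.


sigma_1 = sigma_f*Vf + sigma_m*(1-Vf) = 1091*0.34 + 77*0.66 = 421.8 MPa

421.8 MPa


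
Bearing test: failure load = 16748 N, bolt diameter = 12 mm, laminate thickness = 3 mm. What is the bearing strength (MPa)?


sigma_br = F/(d*h) = 16748/(12*3) = 465.2 MPa

465.2 MPa


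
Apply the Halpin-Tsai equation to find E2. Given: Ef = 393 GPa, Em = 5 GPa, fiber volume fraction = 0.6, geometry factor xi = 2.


eta = (Ef/Em - 1)/(Ef/Em + xi) = (78.6 - 1)/(78.6 + 2) = 0.9628
E2 = Em*(1+xi*eta*Vf)/(1-eta*Vf) = 25.52 GPa

25.52 GPa


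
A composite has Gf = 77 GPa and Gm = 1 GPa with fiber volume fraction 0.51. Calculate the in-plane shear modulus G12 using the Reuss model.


1/G12 = Vf/Gf + (1-Vf)/Gm = 0.51/77 + 0.49/1
G12 = 2.01 GPa

2.01 GPa


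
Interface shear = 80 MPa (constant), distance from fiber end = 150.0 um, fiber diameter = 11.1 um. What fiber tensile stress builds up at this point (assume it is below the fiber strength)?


Force balance: sigma_f * (pi*d^2/4) = tau * (pi*d) * x  ->  sigma_f = 4 * tau * x / d
sigma_f = 4 * 80 * 150.0 / 11.1 = 4324.3 MPa

4324.3 MPa


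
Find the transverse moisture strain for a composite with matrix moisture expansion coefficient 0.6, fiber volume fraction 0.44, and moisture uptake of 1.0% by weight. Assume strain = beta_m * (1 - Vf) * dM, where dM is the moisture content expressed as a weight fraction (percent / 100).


dM = 1.0/100 = 0.01
strain = beta_m * (1-Vf) * dM = 0.6 * 0.56 * 0.01 = 0.00336

0.00336


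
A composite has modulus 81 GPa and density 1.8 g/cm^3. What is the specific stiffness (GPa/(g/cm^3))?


Specific stiffness = E/rho = 81/1.8 = 45.0 GPa/(g/cm^3)

45.0 GPa/(g/cm^3)


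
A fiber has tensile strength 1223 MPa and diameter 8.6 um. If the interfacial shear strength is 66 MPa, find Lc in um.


Lc = sigma_f * d / (2 * tau_i) = 1223 * 8.6 / (2 * 66) = 79.7 um

79.7 um


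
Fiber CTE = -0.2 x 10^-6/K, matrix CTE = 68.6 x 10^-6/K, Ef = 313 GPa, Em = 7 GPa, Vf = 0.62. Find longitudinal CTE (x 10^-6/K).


E1 = Ef*Vf + Em*(1-Vf) = 196.72
alpha_1 = (alpha_f*Ef*Vf + alpha_m*Em*(1-Vf))/E1 = 0.73 x 10^-6/K

0.73 x 10^-6/K


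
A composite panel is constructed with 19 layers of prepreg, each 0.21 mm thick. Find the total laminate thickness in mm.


h = n * t_ply = 19 * 0.21 = 3.99 mm

3.99 mm


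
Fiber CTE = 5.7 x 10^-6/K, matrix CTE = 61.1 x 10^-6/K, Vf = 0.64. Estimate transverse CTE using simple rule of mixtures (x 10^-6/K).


alpha_2 = alpha_f*Vf + alpha_m*(1-Vf) = 5.7*0.64 + 61.1*0.36 = 25.6 x 10^-6/K

25.6 x 10^-6/K


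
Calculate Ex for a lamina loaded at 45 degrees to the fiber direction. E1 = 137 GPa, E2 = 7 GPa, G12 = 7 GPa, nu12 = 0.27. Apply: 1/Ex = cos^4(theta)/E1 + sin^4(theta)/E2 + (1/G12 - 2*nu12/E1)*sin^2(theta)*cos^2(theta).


cos^4(45) = 0.25, sin^4(45) = 0.25, sin^2(45)*cos^2(45) = 0.25
1/G12 - 2*nu12/E1 = 1/7 - 2*0.27/137 = 0.138916 GPa^-1
1/Ex = 0.25/137 + 0.25/7 + 0.138916*0.25 = 0.072268 GPa^-1
Ex = 13.84 GPa

13.84 GPa


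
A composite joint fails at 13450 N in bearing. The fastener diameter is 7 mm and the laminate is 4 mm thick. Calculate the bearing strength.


sigma_br = F/(d*h) = 13450/(7*4) = 480.4 MPa

480.4 MPa


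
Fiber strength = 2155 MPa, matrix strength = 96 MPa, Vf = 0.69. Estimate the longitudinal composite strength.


sigma_1 = sigma_f*Vf + sigma_m*(1-Vf) = 2155*0.69 + 96*0.31 = 1516.7 MPa

1516.7 MPa


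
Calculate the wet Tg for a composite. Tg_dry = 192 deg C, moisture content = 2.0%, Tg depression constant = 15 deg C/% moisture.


Tg_wet = Tg_dry - k*moisture = 192 - 15*2.0 = 162.0 deg C

162.0 deg C


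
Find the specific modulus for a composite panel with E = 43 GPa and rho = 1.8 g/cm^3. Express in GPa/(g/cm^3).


Specific stiffness = E/rho = 43/1.8 = 23.9 GPa/(g/cm^3)

23.9 GPa/(g/cm^3)


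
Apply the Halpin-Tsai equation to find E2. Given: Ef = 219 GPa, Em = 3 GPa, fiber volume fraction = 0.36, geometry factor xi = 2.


eta = (Ef/Em - 1)/(Ef/Em + xi) = (73.0 - 1)/(73.0 + 2) = 0.96
E2 = Em*(1+xi*eta*Vf)/(1-eta*Vf) = 7.75 GPa

7.75 GPa


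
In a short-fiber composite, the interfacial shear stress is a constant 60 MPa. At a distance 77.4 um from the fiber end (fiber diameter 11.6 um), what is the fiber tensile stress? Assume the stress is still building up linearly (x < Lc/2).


Force balance: sigma_f * (pi*d^2/4) = tau * (pi*d) * x  ->  sigma_f = 4 * tau * x / d
sigma_f = 4 * 60 * 77.4 / 11.6 = 1601.4 MPa

1601.4 MPa


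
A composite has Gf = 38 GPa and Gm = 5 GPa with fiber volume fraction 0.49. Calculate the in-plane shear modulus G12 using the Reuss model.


1/G12 = Vf/Gf + (1-Vf)/Gm = 0.49/38 + 0.51/5
G12 = 8.7 GPa

8.7 GPa


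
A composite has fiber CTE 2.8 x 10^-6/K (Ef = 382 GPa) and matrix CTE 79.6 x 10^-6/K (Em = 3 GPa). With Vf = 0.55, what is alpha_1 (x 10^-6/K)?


E1 = Ef*Vf + Em*(1-Vf) = 211.45
alpha_1 = (alpha_f*Ef*Vf + alpha_m*Em*(1-Vf))/E1 = 3.29 x 10^-6/K

3.29 x 10^-6/K


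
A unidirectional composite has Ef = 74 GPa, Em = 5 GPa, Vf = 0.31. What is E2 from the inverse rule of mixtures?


1/E2 = Vf/Ef + (1-Vf)/Em = 0.31/74 + 0.69/5
E2 = 7.03 GPa

7.03 GPa


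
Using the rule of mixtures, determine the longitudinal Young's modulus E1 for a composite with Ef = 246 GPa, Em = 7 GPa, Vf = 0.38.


E1 = Ef*Vf + Em*(1-Vf) = 246*0.38 + 7*0.62 = 97.82 GPa

97.82 GPa


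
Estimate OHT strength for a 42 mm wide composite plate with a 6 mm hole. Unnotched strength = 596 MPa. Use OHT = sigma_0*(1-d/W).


OHT = sigma_0*(1-d/W) = 596*(1-6/42) = 510.9 MPa

510.9 MPa


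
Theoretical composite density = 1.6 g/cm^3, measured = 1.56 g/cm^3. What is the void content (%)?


Void% = (rho_theo - rho_actual)/rho_theo * 100 = (1.6 - 1.56)/1.6 * 100 = 2.5%

2.5%


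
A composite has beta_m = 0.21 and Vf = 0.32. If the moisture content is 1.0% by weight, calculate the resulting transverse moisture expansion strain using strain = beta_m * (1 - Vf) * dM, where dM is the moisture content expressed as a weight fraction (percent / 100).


dM = 1.0/100 = 0.01
strain = beta_m * (1-Vf) * dM = 0.21 * 0.68 * 0.01 = 0.001428

0.001428


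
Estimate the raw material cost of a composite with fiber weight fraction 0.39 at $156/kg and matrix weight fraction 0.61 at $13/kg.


Cost = cost_f*Wf + cost_m*Wm = 156*0.39 + 13*0.61 = $68.77/kg

$68.77/kg


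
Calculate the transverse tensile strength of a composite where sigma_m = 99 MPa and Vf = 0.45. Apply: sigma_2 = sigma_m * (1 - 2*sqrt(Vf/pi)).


factor = 1 - 2*sqrt(0.45/pi) = 0.2431
sigma_2 = 99 * 0.2431 = 24.06 MPa

24.06 MPa


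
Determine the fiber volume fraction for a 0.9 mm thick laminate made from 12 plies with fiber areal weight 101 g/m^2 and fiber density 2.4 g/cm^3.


Vf = n * FAW / (rho_f * h * 1000) = 12 * 101 / (2.4 * 0.9 * 1000) = 0.5611

0.5611


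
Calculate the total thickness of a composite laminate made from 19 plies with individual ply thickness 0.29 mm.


h = n * t_ply = 19 * 0.29 = 5.51 mm

5.51 mm


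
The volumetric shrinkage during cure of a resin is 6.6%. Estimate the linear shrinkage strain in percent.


Linear shrinkage ≈ vol_shrink/3 = 6.6/3 = 2.2%

2.2%


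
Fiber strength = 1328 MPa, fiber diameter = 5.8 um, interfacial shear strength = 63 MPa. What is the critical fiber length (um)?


Lc = sigma_f * d / (2 * tau_i) = 1328 * 5.8 / (2 * 63) = 61.1 um

61.1 um


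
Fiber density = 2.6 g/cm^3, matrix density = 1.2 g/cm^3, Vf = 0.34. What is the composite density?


rho_c = rho_f*Vf + rho_m*(1-Vf) = 2.6*0.34 + 1.2*0.66 = 1.676 g/cm^3

1.676 g/cm^3


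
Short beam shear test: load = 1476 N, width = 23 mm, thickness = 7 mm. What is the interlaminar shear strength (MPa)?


ILSS = 3F/(4bh) = 3*1476/(4*23*7) = 6.88 MPa

6.88 MPa


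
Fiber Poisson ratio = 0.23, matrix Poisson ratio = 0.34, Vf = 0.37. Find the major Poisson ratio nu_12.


nu_12 = nu_f*Vf + nu_m*(1-Vf) = 0.23*0.37 + 0.34*0.63 = 0.2993

0.2993


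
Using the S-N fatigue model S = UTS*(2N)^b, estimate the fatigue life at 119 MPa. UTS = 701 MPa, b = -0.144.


N = 0.5 * (S/UTS)^(1/b) = 0.5 * (119/701)^(1/-0.144) = 111527.0255 cycles

111527.0255 cycles


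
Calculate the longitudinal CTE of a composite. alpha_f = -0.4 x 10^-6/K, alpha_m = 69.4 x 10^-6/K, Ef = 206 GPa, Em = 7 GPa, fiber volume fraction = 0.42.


E1 = Ef*Vf + Em*(1-Vf) = 90.58
alpha_1 = (alpha_f*Ef*Vf + alpha_m*Em*(1-Vf))/E1 = 2.73 x 10^-6/K

2.73 x 10^-6/K


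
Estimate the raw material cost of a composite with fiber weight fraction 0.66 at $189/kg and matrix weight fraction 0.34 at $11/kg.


Cost = cost_f*Wf + cost_m*Wm = 189*0.66 + 11*0.34 = $128.48/kg

$128.48/kg


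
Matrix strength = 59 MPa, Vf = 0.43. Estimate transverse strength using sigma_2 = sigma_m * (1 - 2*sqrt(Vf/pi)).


factor = 1 - 2*sqrt(0.43/pi) = 0.2601
sigma_2 = 59 * 0.2601 = 15.34 MPa

15.34 MPa


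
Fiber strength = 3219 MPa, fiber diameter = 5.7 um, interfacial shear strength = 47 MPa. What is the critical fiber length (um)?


Lc = sigma_f * d / (2 * tau_i) = 3219 * 5.7 / (2 * 47) = 195.2 um

195.2 um


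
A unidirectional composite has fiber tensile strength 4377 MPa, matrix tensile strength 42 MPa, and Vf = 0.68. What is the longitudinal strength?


sigma_1 = sigma_f*Vf + sigma_m*(1-Vf) = 4377*0.68 + 42*0.32 = 2989.8 MPa

2989.8 MPa


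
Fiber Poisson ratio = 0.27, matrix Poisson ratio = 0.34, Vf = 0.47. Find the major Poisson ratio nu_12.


nu_12 = nu_f*Vf + nu_m*(1-Vf) = 0.27*0.47 + 0.34*0.53 = 0.3071

0.3071


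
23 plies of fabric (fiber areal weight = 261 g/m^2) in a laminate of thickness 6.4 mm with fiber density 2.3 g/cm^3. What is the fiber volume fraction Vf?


Vf = n * FAW / (rho_f * h * 1000) = 23 * 261 / (2.3 * 6.4 * 1000) = 0.4078

0.4078


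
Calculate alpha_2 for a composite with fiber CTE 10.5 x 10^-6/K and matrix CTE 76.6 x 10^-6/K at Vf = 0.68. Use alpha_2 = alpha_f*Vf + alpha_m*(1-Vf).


alpha_2 = alpha_f*Vf + alpha_m*(1-Vf) = 10.5*0.68 + 76.6*0.32 = 31.7 x 10^-6/K

31.7 x 10^-6/K


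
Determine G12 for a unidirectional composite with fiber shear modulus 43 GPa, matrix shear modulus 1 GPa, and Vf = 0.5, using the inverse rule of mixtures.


1/G12 = Vf/Gf + (1-Vf)/Gm = 0.5/43 + 0.5/1
G12 = 1.95 GPa

1.95 GPa


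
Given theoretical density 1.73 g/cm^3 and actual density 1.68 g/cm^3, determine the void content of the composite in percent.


Void% = (rho_theo - rho_actual)/rho_theo * 100 = (1.73 - 1.68)/1.73 * 100 = 2.89%

2.89%


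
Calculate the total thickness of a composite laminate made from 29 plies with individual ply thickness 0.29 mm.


h = n * t_ply = 29 * 0.29 = 8.41 mm

8.41 mm


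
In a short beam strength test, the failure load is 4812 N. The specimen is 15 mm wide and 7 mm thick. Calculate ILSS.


ILSS = 3F/(4bh) = 3*4812/(4*15*7) = 34.37 MPa

34.37 MPa


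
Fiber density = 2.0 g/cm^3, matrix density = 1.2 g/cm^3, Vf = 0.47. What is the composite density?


rho_c = rho_f*Vf + rho_m*(1-Vf) = 2.0*0.47 + 1.2*0.53 = 1.576 g/cm^3

1.576 g/cm^3


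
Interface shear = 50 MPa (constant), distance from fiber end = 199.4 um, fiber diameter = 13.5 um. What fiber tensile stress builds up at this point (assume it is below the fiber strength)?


Force balance: sigma_f * (pi*d^2/4) = tau * (pi*d) * x  ->  sigma_f = 4 * tau * x / d
sigma_f = 4 * 50 * 199.4 / 13.5 = 2954.1 MPa

2954.1 MPa


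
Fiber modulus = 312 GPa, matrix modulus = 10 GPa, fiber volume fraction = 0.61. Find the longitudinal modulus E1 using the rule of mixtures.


E1 = Ef*Vf + Em*(1-Vf) = 312*0.61 + 10*0.39 = 194.22 GPa

194.22 GPa


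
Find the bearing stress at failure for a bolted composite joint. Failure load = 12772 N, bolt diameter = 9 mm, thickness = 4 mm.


sigma_br = F/(d*h) = 12772/(9*4) = 354.8 MPa

354.8 MPa


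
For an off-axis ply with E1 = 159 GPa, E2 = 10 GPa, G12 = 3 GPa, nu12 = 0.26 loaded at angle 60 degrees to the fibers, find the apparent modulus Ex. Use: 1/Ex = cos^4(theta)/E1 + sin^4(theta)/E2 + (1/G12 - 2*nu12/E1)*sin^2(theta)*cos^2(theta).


cos^4(60) = 0.0625, sin^4(60) = 0.5625, sin^2(60)*cos^2(60) = 0.1875
1/G12 - 2*nu12/E1 = 1/3 - 2*0.26/159 = 0.330063 GPa^-1
1/Ex = 0.0625/159 + 0.5625/10 + 0.330063*0.1875 = 0.1185299 GPa^-1
Ex = 8.44 GPa

8.44 GPa


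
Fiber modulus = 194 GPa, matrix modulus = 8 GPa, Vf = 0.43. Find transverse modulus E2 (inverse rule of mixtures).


1/E2 = Vf/Ef + (1-Vf)/Em = 0.43/194 + 0.57/8
E2 = 13.61 GPa

13.61 GPa


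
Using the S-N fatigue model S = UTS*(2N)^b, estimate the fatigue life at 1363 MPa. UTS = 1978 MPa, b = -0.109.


N = 0.5 * (S/UTS)^(1/b) = 0.5 * (1363/1978)^(1/-0.109) = 15.2312 cycles

15.2312 cycles


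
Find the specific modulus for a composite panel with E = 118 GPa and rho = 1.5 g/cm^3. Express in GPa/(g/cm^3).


Specific stiffness = E/rho = 118/1.5 = 78.7 GPa/(g/cm^3)

78.7 GPa/(g/cm^3)


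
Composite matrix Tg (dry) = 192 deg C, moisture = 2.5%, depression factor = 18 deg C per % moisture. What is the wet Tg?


Tg_wet = Tg_dry - k*moisture = 192 - 18*2.5 = 147.0 deg C

147.0 deg C


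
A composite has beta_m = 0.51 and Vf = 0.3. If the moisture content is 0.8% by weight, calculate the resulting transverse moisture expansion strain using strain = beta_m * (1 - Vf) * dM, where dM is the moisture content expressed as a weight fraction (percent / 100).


dM = 0.8/100 = 0.008
strain = beta_m * (1-Vf) * dM = 0.51 * 0.7 * 0.008 = 0.002856

0.002856


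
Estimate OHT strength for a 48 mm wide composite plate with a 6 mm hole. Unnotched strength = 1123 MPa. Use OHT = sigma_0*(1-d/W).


OHT = sigma_0*(1-d/W) = 1123*(1-6/48) = 982.6 MPa

982.6 MPa


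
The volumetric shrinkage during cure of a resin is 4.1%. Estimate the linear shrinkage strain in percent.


Linear shrinkage ≈ vol_shrink/3 = 4.1/3 = 1.367%

1.367%


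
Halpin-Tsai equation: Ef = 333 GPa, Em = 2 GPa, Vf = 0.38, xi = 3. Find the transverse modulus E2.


eta = (Ef/Em - 1)/(Ef/Em + xi) = (166.5 - 1)/(166.5 + 3) = 0.9764
E2 = Em*(1+xi*eta*Vf)/(1-eta*Vf) = 6.72 GPa

6.72 GPa


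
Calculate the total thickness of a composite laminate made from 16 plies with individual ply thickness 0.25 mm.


h = n * t_ply = 16 * 0.25 = 4.0 mm

4.0 mm


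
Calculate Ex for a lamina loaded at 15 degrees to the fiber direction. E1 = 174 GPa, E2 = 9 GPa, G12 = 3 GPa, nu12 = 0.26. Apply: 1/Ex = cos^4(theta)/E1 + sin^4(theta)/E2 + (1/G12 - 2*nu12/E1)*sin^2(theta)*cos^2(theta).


cos^4(15) = 0.870513, sin^4(15) = 0.004487, sin^2(15)*cos^2(15) = 0.0625
1/G12 - 2*nu12/E1 = 1/3 - 2*0.26/174 = 0.330345 GPa^-1
1/Ex = 0.870513/174 + 0.004487/9 + 0.330345*0.0625 = 0.0261481 GPa^-1
Ex = 38.24 GPa

38.24 GPa


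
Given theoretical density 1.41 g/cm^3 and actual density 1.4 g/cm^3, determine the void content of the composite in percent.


Void% = (rho_theo - rho_actual)/rho_theo * 100 = (1.41 - 1.4)/1.41 * 100 = 0.71%

0.71%


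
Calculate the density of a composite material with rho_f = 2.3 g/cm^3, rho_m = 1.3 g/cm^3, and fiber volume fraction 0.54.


rho_c = rho_f*Vf + rho_m*(1-Vf) = 2.3*0.54 + 1.3*0.46 = 1.84 g/cm^3

1.84 g/cm^3


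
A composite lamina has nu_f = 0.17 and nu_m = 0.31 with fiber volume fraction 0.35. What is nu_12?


nu_12 = nu_f*Vf + nu_m*(1-Vf) = 0.17*0.35 + 0.31*0.65 = 0.261

0.261


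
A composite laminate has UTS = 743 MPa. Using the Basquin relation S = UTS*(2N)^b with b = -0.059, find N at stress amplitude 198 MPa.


N = 0.5 * (S/UTS)^(1/b) = 0.5 * (198/743)^(1/-0.059) = 2.7119e+09 cycles

2.7119e+09 cycles


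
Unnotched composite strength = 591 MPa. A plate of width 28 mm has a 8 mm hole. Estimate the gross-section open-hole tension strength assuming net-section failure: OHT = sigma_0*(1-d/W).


OHT = sigma_0*(1-d/W) = 591*(1-8/28) = 422.1 MPa

422.1 MPa


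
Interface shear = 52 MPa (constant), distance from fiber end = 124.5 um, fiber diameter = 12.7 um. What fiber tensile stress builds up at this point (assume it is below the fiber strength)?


Force balance: sigma_f * (pi*d^2/4) = tau * (pi*d) * x  ->  sigma_f = 4 * tau * x / d
sigma_f = 4 * 52 * 124.5 / 12.7 = 2039.1 MPa

2039.1 MPa


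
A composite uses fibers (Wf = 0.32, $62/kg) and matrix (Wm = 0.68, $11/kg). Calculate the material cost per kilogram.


Cost = cost_f*Wf + cost_m*Wm = 62*0.32 + 11*0.68 = $27.32/kg

$27.32/kg


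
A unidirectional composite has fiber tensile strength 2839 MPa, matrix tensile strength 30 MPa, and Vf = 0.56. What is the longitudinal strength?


sigma_1 = sigma_f*Vf + sigma_m*(1-Vf) = 2839*0.56 + 30*0.44 = 1603.0 MPa

1603.0 MPa
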